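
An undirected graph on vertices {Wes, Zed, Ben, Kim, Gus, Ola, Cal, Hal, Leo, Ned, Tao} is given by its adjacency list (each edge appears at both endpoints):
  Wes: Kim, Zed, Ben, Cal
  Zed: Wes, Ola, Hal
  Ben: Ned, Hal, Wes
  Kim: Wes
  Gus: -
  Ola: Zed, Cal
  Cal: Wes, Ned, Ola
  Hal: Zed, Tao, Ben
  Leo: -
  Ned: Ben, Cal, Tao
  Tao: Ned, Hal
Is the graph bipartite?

Partition the vertices as {Zed, Ben, Kim, Gus, Cal, Leo, Tao} vs {Wes, Ola, Hal, Ned}. Each listed edge has one endpoint in each part, so the graph is bipartite.

Yes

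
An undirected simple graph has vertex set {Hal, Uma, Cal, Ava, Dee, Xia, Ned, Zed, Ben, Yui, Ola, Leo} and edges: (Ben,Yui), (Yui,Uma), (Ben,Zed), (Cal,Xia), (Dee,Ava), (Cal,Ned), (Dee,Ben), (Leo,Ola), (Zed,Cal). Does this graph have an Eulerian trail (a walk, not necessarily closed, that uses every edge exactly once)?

No

Degrees: Hal:0, Uma:1, Cal:3, Ava:1, Dee:2, Xia:1, Ned:1, Zed:2, Ben:3, Yui:2, Ola:1, Leo:1
Odd-degree vertices: Uma, Cal, Ava, Xia, Ned, Ben, Ola, Leo (8 total).
An Eulerian trail requires 0 or 2 odd-degree vertices; here there are 8.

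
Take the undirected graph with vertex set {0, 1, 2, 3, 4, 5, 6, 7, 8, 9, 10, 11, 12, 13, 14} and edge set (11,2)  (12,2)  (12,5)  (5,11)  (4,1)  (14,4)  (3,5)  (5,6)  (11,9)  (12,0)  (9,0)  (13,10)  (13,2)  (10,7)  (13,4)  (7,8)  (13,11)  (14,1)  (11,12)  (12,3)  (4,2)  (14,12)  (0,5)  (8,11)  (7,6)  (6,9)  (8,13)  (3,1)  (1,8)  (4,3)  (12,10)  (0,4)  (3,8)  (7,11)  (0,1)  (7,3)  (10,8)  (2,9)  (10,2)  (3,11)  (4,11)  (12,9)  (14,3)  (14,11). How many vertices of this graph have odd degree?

Degrees: 0:5, 1:5, 2:6, 3:8, 4:7, 5:5, 6:3, 7:5, 8:6, 9:5, 10:5, 11:10, 12:8, 13:5, 14:5
Odd-degree vertices: 0, 1, 4, 5, 6, 7, 9, 10, 13, 14.

10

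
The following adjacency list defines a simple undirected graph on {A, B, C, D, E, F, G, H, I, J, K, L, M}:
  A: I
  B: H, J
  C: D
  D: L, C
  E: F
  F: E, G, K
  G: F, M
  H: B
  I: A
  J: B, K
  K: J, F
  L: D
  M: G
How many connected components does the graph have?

3

Component: {A, I}
Component: {C, D, L}
Component: {B, E, F, G, H, J, K, M}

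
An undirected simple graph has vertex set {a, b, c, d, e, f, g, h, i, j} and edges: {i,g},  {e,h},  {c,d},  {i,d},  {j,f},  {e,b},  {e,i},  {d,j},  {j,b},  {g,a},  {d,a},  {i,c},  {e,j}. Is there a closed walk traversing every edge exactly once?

No

Degrees: a:2, b:2, c:2, d:4, e:4, f:1, g:2, h:1, i:4, j:4
f, h have odd degree; an Eulerian circuit needs every degree to be even, so none exists.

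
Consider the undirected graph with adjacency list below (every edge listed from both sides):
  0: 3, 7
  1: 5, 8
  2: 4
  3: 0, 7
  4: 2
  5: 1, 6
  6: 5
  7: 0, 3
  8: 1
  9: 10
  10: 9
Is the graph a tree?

No

|V| = 11, |E| = 8.
It is not connected, so it is not a tree.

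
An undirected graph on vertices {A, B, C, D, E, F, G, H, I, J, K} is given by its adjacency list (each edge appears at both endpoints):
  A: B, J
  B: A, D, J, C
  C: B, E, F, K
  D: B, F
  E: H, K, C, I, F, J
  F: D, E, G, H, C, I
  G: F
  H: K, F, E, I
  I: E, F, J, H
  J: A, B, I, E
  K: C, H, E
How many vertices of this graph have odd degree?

2

Degrees: A:2, B:4, C:4, D:2, E:6, F:6, G:1, H:4, I:4, J:4, K:3
Odd-degree vertices: G, K.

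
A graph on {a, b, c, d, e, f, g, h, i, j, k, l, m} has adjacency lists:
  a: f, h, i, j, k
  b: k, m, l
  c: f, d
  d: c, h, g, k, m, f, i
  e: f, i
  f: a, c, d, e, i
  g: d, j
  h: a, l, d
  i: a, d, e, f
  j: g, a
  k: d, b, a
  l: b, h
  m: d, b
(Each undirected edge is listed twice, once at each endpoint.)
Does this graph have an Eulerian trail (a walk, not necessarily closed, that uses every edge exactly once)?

Degrees: a:5, b:3, c:2, d:7, e:2, f:5, g:2, h:3, i:4, j:2, k:3, l:2, m:2
Odd-degree vertices: a, b, d, f, h, k (6 total).
An Eulerian trail requires 0 or 2 odd-degree vertices; here there are 6.

No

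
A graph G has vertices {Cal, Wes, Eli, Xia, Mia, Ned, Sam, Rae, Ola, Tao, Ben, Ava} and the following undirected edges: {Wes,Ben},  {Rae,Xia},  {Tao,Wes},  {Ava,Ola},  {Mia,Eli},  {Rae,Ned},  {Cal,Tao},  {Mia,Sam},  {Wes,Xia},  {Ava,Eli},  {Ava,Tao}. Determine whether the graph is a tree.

|V| = 12, |E| = 11.
It is connected with exactly 11 edges, hence acyclic — it is a tree.

Yes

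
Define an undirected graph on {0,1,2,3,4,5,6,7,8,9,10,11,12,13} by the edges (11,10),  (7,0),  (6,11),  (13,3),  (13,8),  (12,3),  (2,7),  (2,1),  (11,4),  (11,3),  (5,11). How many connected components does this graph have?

Component: {9}
Component: {0, 1, 2, 7}
Component: {3, 4, 5, 6, 8, 10, 11, 12, 13}

3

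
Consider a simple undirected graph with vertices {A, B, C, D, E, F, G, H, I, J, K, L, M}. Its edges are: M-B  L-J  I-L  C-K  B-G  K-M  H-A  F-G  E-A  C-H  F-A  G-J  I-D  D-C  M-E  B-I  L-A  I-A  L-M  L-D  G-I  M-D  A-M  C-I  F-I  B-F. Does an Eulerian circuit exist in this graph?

Degrees: A:6, B:4, C:4, D:4, E:2, F:4, G:4, H:2, I:7, J:2, K:2, L:5, M:6
Vertices with odd degree: I, L. An Eulerian circuit requires all degrees even.

No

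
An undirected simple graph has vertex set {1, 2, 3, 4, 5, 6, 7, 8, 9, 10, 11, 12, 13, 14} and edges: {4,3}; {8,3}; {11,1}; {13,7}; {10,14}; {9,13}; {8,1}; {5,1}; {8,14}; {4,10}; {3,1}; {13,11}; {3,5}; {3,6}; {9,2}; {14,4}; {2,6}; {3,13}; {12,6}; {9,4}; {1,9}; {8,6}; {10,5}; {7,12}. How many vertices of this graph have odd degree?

Degrees: 1:5, 2:2, 3:6, 4:4, 5:3, 6:4, 7:2, 8:4, 9:4, 10:3, 11:2, 12:2, 13:4, 14:3
Odd-degree vertices: 1, 5, 10, 14.

4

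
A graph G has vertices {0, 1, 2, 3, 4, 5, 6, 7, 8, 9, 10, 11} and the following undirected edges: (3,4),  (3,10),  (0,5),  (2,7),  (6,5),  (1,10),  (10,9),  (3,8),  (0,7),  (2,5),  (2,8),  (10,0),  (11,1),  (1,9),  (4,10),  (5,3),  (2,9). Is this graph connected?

A breadth-first search from 0 visits 0, 10, 5, 7, 3, 1, 9, 4, 6, 2, 8, 11 — all 12 vertices — so the graph is connected.

Yes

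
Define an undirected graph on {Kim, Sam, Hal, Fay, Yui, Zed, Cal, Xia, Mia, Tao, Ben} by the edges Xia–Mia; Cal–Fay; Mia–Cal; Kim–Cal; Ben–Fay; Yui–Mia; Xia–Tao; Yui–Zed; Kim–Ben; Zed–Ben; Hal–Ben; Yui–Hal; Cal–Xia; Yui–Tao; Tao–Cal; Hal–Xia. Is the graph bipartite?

Tao-Cal-Xia-Tao is an odd cycle (length 3), and a bipartite graph can contain only even cycles.

No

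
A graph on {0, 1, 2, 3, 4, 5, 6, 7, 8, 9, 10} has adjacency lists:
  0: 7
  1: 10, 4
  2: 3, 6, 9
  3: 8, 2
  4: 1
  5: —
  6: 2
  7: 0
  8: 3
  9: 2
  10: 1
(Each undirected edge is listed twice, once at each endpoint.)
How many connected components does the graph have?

Component: {5}
Component: {0, 7}
Component: {1, 4, 10}
Component: {2, 3, 6, 8, 9}

4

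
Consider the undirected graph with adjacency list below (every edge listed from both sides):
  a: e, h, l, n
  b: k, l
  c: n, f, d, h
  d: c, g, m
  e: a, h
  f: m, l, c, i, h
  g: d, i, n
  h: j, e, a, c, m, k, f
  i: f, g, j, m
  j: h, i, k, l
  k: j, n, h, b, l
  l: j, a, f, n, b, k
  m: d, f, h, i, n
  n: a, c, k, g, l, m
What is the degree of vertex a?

Neighbors of a: e, h, l, n.

4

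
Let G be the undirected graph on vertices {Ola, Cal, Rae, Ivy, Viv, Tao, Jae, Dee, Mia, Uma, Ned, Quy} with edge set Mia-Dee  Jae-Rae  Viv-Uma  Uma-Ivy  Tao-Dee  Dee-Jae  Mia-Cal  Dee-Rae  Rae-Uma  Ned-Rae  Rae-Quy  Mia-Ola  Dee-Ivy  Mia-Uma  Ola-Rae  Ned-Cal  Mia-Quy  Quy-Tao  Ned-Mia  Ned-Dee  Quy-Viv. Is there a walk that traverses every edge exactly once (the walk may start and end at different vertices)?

Yes

Degrees: Ola:2, Cal:2, Rae:6, Ivy:2, Viv:2, Tao:2, Jae:2, Dee:6, Mia:6, Uma:4, Ned:4, Quy:4
Odd-degree vertices: none (0 total).
The non-isolated vertices are connected and exactly 0 have odd degree, so an Eulerian trail exists.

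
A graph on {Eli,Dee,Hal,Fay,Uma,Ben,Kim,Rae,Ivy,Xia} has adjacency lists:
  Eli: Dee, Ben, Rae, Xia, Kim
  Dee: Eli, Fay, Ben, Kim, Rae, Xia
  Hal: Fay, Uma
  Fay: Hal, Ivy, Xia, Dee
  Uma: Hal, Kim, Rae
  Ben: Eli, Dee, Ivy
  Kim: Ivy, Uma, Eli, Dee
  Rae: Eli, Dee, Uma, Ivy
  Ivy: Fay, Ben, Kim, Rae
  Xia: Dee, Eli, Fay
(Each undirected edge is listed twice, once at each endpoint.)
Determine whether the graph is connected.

Starting from Eli and exploring outward reaches every vertex (Eli, Kim, Rae, Xia, Dee, Ben, Uma, Ivy, Fay, Hal); the graph is connected.

Yes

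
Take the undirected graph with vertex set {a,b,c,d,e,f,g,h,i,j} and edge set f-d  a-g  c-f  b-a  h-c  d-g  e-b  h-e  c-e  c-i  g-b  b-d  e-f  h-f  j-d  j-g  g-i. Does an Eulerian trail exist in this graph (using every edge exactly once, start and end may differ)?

Degrees: a:2, b:4, c:4, d:4, e:4, f:4, g:5, h:3, i:2, j:2
Odd-degree vertices: g, h (2 total).
With 2 odd-degree vertices and all edges in one connected piece, an Eulerian trail exists (from g to h).

Yes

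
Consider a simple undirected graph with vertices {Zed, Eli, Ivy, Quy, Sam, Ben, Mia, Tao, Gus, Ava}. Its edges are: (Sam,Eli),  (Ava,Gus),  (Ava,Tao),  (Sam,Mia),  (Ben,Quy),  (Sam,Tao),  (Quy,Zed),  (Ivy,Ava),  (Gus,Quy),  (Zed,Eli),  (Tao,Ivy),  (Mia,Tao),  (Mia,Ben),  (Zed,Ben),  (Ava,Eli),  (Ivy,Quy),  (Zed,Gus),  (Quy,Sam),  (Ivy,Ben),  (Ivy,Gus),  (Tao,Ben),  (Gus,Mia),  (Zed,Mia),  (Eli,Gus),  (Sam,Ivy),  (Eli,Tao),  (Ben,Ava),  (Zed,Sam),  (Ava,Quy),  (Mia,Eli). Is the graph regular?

Yes

Degrees: Zed:6, Eli:6, Ivy:6, Quy:6, Sam:6, Ben:6, Mia:6, Tao:6, Gus:6, Ava:6
All degrees equal 6; the graph is regular.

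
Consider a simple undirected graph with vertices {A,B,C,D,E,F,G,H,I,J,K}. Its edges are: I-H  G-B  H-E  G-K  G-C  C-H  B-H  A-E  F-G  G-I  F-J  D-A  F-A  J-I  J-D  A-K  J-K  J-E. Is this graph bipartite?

Yes

A valid 2-coloring puts {B, C, D, E, F, I, K} on one side and {A, G, H, J} on the other; every edge crosses between the two sides.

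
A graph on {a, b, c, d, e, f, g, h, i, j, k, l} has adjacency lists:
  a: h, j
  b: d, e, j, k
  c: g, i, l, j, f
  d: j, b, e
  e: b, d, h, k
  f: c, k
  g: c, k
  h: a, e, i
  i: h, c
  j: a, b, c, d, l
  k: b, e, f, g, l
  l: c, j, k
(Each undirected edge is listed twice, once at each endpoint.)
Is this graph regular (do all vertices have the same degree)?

No

Degrees: a:2, b:4, c:5, d:3, e:4, f:2, g:2, h:3, i:2, j:5, k:5, l:3
Degrees are not all equal (e.g. deg(a)=2 but deg(c)=5); not regular.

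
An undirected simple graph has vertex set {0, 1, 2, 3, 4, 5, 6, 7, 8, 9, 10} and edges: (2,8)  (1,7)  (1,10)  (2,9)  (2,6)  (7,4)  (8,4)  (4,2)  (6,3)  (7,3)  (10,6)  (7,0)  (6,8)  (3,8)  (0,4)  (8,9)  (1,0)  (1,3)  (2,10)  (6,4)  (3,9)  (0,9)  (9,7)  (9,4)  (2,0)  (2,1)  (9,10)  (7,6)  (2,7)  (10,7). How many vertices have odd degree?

6

Degrees: 0:5, 1:5, 2:8, 3:5, 4:6, 5:0, 6:6, 7:8, 8:5, 9:7, 10:5
Odd-degree vertices: 0, 1, 3, 8, 9, 10.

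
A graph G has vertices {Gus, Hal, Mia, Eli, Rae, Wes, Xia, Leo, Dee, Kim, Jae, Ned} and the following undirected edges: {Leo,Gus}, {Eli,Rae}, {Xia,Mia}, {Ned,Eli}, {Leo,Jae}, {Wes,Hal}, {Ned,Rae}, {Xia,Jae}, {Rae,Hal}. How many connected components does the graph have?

4

Component: {Dee}
Component: {Kim}
Component: {Gus, Mia, Xia, Leo, Jae}
Component: {Hal, Eli, Rae, Wes, Ned}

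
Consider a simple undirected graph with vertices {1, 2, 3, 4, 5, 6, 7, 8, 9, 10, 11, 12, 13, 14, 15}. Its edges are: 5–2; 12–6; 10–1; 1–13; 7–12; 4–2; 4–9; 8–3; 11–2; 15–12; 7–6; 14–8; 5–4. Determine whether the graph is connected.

Component: {1, 10, 13}
Component: {3, 8, 14}
Component: {6, 7, 12, 15}
Component: {2, 4, 5, 9, 11}
There are 4 separate components, so the graph is not connected.

No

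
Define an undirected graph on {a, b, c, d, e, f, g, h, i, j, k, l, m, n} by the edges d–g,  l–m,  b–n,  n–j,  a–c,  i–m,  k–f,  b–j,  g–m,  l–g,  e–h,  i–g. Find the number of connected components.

5

Component: {a, c}
Component: {e, h}
Component: {f, k}
Component: {b, j, n}
Component: {d, g, i, l, m}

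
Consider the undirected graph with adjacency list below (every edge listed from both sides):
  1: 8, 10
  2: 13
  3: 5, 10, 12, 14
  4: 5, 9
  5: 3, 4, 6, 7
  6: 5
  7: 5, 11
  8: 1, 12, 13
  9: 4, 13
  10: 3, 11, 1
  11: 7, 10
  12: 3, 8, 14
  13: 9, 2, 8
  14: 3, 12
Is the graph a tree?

No

The graph has 14 vertices and 17 edges.
Connected but with 17 > 13 edges, so it has a cycle and is not a tree.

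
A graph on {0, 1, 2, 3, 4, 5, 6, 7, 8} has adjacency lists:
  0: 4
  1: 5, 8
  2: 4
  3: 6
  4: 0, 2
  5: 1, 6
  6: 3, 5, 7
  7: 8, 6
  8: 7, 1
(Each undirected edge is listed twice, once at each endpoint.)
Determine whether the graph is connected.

Component: {0, 2, 4}
Component: {1, 3, 5, 6, 7, 8}
No edge joins these 2 groups, so the graph is disconnected.

No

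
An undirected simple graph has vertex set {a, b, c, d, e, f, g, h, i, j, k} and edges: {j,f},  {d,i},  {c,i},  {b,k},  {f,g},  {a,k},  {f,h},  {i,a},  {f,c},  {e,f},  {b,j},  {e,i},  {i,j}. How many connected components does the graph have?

1

Component: {a, b, c, d, e, f, g, h, i, j, k}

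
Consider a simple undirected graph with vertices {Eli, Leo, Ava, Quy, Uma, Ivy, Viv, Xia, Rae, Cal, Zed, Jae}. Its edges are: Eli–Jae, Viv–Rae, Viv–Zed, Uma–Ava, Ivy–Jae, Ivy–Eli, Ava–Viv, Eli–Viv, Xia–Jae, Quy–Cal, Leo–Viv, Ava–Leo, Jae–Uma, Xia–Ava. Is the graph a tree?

No

The graph has 12 vertices and 14 edges.
It splits into 2 components, so it cannot be a tree.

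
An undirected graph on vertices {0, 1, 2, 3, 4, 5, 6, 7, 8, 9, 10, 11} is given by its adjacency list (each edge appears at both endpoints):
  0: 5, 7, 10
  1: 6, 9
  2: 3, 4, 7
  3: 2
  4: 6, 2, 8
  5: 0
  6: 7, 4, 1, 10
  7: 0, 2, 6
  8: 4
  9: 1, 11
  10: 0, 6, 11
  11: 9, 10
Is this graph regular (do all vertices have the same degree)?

No

Degrees: 0:3, 1:2, 2:3, 3:1, 4:3, 5:1, 6:4, 7:3, 8:1, 9:2, 10:3, 11:2
Vertex 3 has degree 1 while 6 has degree 4, so the graph is not regular.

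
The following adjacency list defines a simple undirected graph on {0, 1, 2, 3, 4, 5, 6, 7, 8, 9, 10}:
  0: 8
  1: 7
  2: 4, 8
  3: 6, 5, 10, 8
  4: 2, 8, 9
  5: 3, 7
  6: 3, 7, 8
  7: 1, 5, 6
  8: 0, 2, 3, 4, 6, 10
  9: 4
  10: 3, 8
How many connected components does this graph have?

1

Component: {0, 1, 2, 3, 4, 5, 6, 7, 8, 9, 10}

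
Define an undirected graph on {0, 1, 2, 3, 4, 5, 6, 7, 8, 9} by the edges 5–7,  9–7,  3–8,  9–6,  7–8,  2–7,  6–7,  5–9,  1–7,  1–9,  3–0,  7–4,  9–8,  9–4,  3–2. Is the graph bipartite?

No

The cycle 8-7-9-8 has length 3, which is odd, so the graph is not bipartite.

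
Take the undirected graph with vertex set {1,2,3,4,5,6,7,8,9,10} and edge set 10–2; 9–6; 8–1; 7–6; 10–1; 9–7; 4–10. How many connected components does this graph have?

4

Component: {3}
Component: {5}
Component: {6, 7, 9}
Component: {1, 2, 4, 8, 10}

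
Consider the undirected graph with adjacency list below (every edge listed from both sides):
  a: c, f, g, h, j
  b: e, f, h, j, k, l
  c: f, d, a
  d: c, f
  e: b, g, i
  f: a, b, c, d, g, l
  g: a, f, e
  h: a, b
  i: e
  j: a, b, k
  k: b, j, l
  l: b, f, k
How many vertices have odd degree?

Degrees: a:5, b:6, c:3, d:2, e:3, f:6, g:3, h:2, i:1, j:3, k:3, l:3
Odd-degree vertices: a, c, e, g, i, j, k, l.

8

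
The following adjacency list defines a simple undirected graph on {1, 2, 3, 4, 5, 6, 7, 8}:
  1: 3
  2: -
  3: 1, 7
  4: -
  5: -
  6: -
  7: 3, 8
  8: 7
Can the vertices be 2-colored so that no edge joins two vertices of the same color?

A valid 2-coloring puts {2, 3, 4, 5, 6, 8} on one side and {1, 7} on the other; every edge crosses between the two sides.

Yes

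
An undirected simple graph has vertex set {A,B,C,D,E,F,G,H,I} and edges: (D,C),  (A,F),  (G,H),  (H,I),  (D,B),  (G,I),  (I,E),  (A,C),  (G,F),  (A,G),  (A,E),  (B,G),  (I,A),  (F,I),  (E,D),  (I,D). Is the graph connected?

Starting from A and exploring outward reaches every vertex (A, E, F, G, I, C, D, H, B); the graph is connected.

Yes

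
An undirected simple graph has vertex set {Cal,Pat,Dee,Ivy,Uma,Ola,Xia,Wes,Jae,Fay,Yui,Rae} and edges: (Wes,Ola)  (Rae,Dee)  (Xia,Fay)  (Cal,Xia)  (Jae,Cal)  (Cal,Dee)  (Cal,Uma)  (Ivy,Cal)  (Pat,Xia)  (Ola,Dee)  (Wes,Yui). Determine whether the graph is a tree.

Yes

The graph has 12 vertices and 11 edges.
It is connected with exactly 11 edges, hence acyclic — it is a tree.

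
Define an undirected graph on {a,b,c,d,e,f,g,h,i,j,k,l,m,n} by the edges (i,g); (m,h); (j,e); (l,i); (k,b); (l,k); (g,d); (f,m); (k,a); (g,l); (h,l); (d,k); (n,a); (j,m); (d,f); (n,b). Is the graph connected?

Component: {c}
Component: {a, b, d, e, f, g, h, i, j, k, l, m, n}
No edge joins these 2 groups, so the graph is disconnected.

No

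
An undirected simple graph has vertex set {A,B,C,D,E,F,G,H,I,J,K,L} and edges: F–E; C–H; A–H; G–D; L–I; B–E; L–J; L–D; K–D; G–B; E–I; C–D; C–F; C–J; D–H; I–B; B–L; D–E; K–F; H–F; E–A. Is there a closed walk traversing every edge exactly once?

No

Degrees: A:2, B:4, C:4, D:6, E:5, F:4, G:2, H:4, I:3, J:2, K:2, L:4
Vertices with odd degree: E, I. An Eulerian circuit requires all degrees even.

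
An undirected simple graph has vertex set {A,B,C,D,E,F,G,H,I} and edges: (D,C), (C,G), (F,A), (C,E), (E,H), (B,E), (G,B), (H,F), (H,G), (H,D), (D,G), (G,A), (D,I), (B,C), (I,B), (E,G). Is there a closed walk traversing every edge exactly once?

Yes

Degrees: A:2, B:4, C:4, D:4, E:4, F:2, G:6, H:4, I:2
All degrees are even and the non-isolated vertices are connected — an Eulerian circuit exists.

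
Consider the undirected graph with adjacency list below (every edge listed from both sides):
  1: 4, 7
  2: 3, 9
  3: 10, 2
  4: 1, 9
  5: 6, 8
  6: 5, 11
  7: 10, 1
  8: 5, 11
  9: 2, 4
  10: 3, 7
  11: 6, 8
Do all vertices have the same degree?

Degrees: 1:2, 2:2, 3:2, 4:2, 5:2, 6:2, 7:2, 8:2, 9:2, 10:2, 11:2
All degrees equal 2; the graph is regular.

Yes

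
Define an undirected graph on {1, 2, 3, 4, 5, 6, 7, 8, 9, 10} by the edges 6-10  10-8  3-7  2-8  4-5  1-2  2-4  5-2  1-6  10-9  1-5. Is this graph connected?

Component: {3, 7}
Component: {1, 2, 4, 5, 6, 8, 9, 10}
There are 2 separate components, so the graph is not connected.

No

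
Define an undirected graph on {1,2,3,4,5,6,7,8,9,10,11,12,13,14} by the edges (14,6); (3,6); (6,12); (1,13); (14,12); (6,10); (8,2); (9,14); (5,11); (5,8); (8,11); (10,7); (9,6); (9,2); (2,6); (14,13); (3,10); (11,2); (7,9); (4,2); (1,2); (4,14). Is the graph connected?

Yes

A breadth-first search from 1 visits 1, 2, 13, 11, 6, 4, 9, 8, 14, 5, 3, 10, 12, 7 — all 14 vertices — so the graph is connected.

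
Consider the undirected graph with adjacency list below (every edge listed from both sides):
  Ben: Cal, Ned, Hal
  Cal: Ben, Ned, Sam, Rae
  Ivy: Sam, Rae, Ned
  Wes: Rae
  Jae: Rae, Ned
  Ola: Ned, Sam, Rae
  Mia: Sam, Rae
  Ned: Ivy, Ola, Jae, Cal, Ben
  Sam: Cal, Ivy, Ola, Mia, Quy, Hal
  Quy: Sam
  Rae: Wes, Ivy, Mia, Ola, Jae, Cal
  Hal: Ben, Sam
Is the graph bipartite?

No

The cycle Ben-Ned-Jae-Rae-Mia-Sam-Hal-Ben has length 7, which is odd, so the graph is not bipartite.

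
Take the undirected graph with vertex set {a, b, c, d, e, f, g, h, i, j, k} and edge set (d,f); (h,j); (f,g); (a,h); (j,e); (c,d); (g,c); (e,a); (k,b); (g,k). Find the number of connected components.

3

Component: {i}
Component: {a, e, h, j}
Component: {b, c, d, f, g, k}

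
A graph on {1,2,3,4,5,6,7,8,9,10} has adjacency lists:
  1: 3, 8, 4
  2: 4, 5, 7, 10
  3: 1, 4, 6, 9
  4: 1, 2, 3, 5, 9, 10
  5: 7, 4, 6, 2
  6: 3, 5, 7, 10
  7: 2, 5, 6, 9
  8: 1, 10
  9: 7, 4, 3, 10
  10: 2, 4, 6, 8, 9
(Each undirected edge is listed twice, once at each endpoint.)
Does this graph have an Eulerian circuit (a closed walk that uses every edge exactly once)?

No

Degrees: 1:3, 2:4, 3:4, 4:6, 5:4, 6:4, 7:4, 8:2, 9:4, 10:5
1, 10 have odd degree; an Eulerian circuit needs every degree to be even, so none exists.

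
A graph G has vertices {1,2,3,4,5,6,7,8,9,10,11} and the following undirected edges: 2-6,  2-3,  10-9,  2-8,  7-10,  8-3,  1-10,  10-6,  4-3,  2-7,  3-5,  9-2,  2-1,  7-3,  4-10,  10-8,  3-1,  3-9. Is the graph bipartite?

No

The cycle 3-2-8-3 has length 3, which is odd, so the graph is not bipartite.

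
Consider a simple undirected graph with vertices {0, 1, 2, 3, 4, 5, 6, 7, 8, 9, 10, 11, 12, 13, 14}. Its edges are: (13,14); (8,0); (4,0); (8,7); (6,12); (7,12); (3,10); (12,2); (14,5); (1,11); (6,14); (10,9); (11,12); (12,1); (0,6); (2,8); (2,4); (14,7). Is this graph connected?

No

Component: {3, 9, 10}
Component: {0, 1, 2, 4, 5, 6, 7, 8, 11, 12, 13, 14}
No edge joins these 2 groups, so the graph is disconnected.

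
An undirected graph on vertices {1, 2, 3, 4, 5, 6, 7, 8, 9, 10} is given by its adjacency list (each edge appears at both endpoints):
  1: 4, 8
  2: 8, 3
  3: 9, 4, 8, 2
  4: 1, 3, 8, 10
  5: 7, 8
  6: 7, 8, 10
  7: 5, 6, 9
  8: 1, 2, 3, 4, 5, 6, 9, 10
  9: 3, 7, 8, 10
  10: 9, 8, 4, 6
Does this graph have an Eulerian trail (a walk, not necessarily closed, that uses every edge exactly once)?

Yes

Degrees: 1:2, 2:2, 3:4, 4:4, 5:2, 6:3, 7:3, 8:8, 9:4, 10:4
Odd-degree vertices: 6, 7 (2 total).
The non-isolated vertices are connected and exactly 2 have odd degree, so an Eulerian trail exists (from 6 to 7).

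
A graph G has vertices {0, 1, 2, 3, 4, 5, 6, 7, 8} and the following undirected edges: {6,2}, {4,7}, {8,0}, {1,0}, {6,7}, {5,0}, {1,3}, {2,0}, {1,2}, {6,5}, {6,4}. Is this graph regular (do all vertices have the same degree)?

Degrees: 0:4, 1:3, 2:3, 3:1, 4:2, 5:2, 6:4, 7:2, 8:1
Vertex 3 has degree 1 while 0 has degree 4, so the graph is not regular.

No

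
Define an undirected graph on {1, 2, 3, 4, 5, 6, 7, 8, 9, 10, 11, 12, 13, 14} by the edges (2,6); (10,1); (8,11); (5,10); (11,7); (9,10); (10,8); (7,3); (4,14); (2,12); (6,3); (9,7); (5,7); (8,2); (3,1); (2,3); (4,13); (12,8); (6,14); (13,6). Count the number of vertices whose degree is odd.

Degrees: 1:2, 2:4, 3:4, 4:2, 5:2, 6:4, 7:4, 8:4, 9:2, 10:4, 11:2, 12:2, 13:2, 14:2
Odd-degree vertices: none.

0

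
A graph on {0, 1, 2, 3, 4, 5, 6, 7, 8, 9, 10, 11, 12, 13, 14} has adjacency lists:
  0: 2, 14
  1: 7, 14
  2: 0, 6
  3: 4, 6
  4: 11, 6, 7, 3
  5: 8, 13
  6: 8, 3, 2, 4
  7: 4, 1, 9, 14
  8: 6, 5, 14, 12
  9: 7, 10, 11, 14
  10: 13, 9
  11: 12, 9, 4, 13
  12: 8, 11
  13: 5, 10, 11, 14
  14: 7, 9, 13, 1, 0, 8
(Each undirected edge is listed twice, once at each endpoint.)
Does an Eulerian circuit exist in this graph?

Yes

Degrees: 0:2, 1:2, 2:2, 3:2, 4:4, 5:2, 6:4, 7:4, 8:4, 9:4, 10:2, 11:4, 12:2, 13:4, 14:6
Every vertex has even degree and the edges form a single connected piece, so an Eulerian circuit exists.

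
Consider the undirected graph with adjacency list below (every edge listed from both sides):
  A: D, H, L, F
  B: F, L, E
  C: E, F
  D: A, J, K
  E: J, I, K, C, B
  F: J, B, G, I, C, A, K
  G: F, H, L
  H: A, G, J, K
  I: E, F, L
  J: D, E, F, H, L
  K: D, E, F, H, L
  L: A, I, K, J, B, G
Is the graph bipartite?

Color {D, E, F, H, L} black and {A, B, C, G, I, J, K} white. No edge joins two same-colored vertices, so the graph is bipartite.

Yes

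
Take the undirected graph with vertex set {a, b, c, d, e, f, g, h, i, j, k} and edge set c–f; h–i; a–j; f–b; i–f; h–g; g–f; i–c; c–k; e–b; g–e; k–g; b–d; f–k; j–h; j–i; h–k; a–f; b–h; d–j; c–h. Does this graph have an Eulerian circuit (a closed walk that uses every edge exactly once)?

Yes

Degrees: a:2, b:4, c:4, d:2, e:2, f:6, g:4, h:6, i:4, j:4, k:4
Every vertex has even degree and the edges form a single connected piece, so an Eulerian circuit exists.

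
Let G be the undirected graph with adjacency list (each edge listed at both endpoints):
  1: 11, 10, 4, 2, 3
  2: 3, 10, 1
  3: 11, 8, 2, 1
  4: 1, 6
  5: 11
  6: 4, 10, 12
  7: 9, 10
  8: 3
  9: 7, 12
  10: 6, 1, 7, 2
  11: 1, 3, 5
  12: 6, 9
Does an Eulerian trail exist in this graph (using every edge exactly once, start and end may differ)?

Degrees: 1:5, 2:3, 3:4, 4:2, 5:1, 6:3, 7:2, 8:1, 9:2, 10:4, 11:3, 12:2
Odd-degree vertices: 1, 2, 5, 6, 8, 11 (6 total).
With 6 odd-degree vertices (more than two), no single trail can use every edge.

No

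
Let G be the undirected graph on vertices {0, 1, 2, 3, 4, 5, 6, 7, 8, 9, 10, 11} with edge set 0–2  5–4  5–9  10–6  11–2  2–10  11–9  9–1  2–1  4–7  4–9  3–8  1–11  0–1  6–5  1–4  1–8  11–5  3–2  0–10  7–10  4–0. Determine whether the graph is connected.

Yes

Starting from 0 and exploring outward reaches every vertex (0, 4, 10, 2, 1, 5, 7, 9, 6, 3, 11, 8); the graph is connected.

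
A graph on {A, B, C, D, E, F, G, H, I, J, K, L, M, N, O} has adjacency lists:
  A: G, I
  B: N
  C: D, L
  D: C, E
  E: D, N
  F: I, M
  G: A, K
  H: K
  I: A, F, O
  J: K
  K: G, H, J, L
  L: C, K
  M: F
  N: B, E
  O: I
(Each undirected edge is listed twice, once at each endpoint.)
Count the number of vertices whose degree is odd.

6

Degrees: A:2, B:1, C:2, D:2, E:2, F:2, G:2, H:1, I:3, J:1, K:4, L:2, M:1, N:2, O:1
Odd-degree vertices: B, H, I, J, M, O.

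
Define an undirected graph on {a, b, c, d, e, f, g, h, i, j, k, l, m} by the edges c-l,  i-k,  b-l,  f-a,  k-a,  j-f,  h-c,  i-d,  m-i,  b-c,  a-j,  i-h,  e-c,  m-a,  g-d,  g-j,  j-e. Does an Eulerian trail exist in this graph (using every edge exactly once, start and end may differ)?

Yes

Degrees: a:4, b:2, c:4, d:2, e:2, f:2, g:2, h:2, i:4, j:4, k:2, l:2, m:2
Odd-degree vertices: none (0 total).
With 0 odd-degree vertices and all edges in one connected piece, an Eulerian trail exists.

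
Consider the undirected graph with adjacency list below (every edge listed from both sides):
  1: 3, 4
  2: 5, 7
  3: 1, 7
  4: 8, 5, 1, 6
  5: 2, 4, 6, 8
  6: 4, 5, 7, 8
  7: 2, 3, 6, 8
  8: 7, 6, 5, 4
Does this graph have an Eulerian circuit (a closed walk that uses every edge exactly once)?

Degrees: 1:2, 2:2, 3:2, 4:4, 5:4, 6:4, 7:4, 8:4
Every vertex has even degree and the edges form a single connected piece, so an Eulerian circuit exists.

Yes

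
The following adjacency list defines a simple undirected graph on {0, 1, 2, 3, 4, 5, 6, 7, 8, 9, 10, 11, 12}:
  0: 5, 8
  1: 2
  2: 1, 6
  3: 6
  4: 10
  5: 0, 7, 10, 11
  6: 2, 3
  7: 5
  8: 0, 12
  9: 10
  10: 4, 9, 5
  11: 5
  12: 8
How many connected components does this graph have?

2

Component: {1, 2, 3, 6}
Component: {0, 4, 5, 7, 8, 9, 10, 11, 12}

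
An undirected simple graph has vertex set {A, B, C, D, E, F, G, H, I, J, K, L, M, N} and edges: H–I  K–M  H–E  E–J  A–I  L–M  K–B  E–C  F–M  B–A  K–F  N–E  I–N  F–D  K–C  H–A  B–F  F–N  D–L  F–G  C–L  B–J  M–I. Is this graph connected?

Yes

Starting from A and exploring outward reaches every vertex (A, B, H, I, F, J, K, E, N, M, G, D, C, L); the graph is connected.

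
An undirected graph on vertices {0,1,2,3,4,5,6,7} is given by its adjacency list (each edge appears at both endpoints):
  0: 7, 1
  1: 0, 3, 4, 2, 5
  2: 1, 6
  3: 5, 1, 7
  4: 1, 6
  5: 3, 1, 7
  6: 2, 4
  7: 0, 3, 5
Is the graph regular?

No

Degrees: 0:2, 1:5, 2:2, 3:3, 4:2, 5:3, 6:2, 7:3
Degrees are not all equal (e.g. deg(0)=2 but deg(1)=5); not regular.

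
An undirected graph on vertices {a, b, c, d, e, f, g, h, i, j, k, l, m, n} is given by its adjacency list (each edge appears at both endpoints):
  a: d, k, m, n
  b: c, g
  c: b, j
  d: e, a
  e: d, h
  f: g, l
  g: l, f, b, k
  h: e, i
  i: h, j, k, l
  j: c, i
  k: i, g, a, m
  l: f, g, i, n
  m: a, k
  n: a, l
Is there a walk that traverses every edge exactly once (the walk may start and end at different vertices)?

Yes

Degrees: a:4, b:2, c:2, d:2, e:2, f:2, g:4, h:2, i:4, j:2, k:4, l:4, m:2, n:2
Odd-degree vertices: none (0 total).
With 0 odd-degree vertices and all edges in one connected piece, an Eulerian trail exists.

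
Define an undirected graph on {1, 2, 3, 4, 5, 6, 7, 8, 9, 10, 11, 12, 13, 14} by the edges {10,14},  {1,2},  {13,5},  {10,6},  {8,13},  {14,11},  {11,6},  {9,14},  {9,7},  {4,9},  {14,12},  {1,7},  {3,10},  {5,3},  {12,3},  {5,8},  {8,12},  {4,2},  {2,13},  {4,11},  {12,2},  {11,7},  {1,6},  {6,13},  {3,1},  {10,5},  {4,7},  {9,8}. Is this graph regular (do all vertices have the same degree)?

Yes

Degrees: 1:4, 2:4, 3:4, 4:4, 5:4, 6:4, 7:4, 8:4, 9:4, 10:4, 11:4, 12:4, 13:4, 14:4
All degrees equal 4; the graph is regular.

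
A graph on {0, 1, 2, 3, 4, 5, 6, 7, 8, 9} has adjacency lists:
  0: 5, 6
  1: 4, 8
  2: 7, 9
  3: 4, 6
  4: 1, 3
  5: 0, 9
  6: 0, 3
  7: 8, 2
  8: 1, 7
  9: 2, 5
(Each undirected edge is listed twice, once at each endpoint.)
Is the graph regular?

Degrees: 0:2, 1:2, 2:2, 3:2, 4:2, 5:2, 6:2, 7:2, 8:2, 9:2
All degrees equal 2; the graph is regular.

Yes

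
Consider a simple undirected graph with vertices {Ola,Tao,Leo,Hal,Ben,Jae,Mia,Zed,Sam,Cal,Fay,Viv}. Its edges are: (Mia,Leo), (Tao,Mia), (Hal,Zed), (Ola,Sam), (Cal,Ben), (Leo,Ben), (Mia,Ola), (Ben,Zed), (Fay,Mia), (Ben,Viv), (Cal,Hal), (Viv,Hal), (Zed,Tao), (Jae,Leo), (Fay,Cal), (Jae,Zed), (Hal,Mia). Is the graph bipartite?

No

Ben-Leo-Mia-Hal-Viv-Ben is an odd cycle (length 5), and a bipartite graph can contain only even cycles.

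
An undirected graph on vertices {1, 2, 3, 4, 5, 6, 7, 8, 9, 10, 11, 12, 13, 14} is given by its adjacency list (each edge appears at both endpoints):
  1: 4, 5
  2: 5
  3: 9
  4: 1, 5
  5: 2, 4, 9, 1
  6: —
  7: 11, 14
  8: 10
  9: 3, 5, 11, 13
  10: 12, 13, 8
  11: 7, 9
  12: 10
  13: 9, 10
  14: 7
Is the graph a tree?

The graph has 14 vertices and 13 edges.
It is not connected, so it is not a tree.

No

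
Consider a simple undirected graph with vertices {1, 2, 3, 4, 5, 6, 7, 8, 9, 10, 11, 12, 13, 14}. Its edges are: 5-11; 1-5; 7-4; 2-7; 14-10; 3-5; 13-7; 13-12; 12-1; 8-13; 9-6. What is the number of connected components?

3

Component: {6, 9}
Component: {10, 14}
Component: {1, 2, 3, 4, 5, 7, 8, 11, 12, 13}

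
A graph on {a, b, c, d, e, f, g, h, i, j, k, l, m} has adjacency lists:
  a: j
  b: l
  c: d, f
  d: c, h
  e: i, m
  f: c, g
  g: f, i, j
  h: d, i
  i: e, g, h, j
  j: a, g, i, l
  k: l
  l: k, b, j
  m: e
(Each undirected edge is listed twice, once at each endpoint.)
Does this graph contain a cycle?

The graph has 13 vertices, 14 edges, and 1 connected component.
One cycle is i-h-d-c-f-g-i.

Yes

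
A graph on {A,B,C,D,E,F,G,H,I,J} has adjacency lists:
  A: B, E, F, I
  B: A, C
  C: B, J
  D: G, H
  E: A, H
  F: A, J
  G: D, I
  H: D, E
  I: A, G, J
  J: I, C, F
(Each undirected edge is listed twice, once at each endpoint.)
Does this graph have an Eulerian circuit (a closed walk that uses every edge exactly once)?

No

Degrees: A:4, B:2, C:2, D:2, E:2, F:2, G:2, H:2, I:3, J:3
I, J have odd degree; an Eulerian circuit needs every degree to be even, so none exists.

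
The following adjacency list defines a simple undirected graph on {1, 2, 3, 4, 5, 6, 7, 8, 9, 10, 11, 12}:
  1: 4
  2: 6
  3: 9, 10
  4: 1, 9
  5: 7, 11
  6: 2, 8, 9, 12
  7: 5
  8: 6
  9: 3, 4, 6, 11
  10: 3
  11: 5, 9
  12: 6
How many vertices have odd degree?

6

Degrees: 1:1, 2:1, 3:2, 4:2, 5:2, 6:4, 7:1, 8:1, 9:4, 10:1, 11:2, 12:1
Odd-degree vertices: 1, 2, 7, 8, 10, 12.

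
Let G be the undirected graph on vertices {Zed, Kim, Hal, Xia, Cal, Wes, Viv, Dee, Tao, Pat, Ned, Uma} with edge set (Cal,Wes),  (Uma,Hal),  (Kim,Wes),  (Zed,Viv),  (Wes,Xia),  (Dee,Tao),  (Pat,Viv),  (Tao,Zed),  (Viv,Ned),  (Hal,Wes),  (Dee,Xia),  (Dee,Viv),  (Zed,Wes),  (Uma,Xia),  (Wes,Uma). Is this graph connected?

Yes

A breadth-first search from Zed visits Zed, Wes, Viv, Tao, Cal, Xia, Uma, Kim, Hal, Pat, Ned, Dee — all 12 vertices — so the graph is connected.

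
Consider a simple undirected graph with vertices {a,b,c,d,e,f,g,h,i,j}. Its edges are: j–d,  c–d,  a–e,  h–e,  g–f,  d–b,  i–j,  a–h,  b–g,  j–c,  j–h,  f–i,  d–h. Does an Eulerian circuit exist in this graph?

Degrees: a:2, b:2, c:2, d:4, e:2, f:2, g:2, h:4, i:2, j:4
All degrees are even and the non-isolated vertices are connected — an Eulerian circuit exists.

Yes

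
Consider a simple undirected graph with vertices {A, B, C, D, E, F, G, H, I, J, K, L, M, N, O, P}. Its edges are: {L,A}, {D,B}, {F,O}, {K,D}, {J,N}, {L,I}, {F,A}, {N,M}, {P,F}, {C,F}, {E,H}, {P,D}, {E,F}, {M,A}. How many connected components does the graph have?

Component: {G}
Component: {A, B, C, D, E, F, H, I, J, K, L, M, N, O, P}

2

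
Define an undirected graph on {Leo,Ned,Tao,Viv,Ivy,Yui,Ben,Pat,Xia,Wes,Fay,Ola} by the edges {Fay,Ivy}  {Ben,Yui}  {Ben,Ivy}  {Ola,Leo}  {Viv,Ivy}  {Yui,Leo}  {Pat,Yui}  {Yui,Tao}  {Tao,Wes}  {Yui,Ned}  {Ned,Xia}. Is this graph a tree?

|V| = 12, |E| = 11.
Connected and |E| = |V| - 1, which characterizes a tree.

Yes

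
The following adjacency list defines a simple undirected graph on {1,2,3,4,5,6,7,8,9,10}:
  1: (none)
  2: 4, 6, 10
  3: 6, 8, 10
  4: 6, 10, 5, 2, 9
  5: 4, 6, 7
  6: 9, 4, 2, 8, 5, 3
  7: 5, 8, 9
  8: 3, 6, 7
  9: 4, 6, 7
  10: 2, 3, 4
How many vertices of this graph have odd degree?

Degrees: 1:0, 2:3, 3:3, 4:5, 5:3, 6:6, 7:3, 8:3, 9:3, 10:3
Odd-degree vertices: 2, 3, 4, 5, 7, 8, 9, 10.

8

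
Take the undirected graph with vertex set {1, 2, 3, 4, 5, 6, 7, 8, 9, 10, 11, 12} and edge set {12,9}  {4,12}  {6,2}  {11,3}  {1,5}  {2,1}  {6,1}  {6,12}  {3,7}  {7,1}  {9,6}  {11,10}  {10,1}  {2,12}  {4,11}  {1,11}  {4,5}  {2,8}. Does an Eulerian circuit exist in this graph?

No

Degrees: 1:6, 2:4, 3:2, 4:3, 5:2, 6:4, 7:2, 8:1, 9:2, 10:2, 11:4, 12:4
4, 8 have odd degree; an Eulerian circuit needs every degree to be even, so none exists.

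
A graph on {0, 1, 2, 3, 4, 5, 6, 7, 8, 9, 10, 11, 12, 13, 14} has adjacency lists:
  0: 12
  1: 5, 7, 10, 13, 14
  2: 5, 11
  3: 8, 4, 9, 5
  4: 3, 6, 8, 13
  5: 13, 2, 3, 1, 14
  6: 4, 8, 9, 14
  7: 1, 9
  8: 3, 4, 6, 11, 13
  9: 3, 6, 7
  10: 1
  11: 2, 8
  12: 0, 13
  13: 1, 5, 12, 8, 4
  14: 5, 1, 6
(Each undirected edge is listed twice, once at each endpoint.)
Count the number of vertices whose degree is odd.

Degrees: 0:1, 1:5, 2:2, 3:4, 4:4, 5:5, 6:4, 7:2, 8:5, 9:3, 10:1, 11:2, 12:2, 13:5, 14:3
Odd-degree vertices: 0, 1, 5, 8, 9, 10, 13, 14.

8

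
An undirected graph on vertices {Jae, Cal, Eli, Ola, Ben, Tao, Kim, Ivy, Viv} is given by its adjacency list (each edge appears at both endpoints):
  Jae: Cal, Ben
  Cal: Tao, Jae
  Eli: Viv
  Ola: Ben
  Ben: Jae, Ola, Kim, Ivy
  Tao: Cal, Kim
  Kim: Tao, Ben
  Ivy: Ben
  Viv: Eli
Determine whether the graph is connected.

Component: {Eli, Viv}
Component: {Jae, Cal, Ola, Ben, Tao, Kim, Ivy}
There are 2 separate components, so the graph is not connected.

No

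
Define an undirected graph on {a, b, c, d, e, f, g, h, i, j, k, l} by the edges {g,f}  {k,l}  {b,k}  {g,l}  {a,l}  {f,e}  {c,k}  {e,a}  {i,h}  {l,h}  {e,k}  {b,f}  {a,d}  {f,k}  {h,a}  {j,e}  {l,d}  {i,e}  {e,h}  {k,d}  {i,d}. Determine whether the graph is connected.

Starting from a and exploring outward reaches every vertex (a, e, h, d, l, k, i, f, j, g, c, b); the graph is connected.

Yes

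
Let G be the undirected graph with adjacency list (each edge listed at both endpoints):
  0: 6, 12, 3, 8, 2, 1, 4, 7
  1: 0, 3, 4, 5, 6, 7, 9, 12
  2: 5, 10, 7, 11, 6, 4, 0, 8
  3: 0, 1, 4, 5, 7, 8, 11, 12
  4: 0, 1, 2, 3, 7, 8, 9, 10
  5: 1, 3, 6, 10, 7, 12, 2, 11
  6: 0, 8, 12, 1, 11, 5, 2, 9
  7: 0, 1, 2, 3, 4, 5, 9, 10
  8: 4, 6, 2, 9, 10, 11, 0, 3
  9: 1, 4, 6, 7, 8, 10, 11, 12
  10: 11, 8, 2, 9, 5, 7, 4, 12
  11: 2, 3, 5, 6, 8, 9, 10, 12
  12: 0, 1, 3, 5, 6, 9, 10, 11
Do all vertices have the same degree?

Degrees: 0:8, 1:8, 2:8, 3:8, 4:8, 5:8, 6:8, 7:8, 8:8, 9:8, 10:8, 11:8, 12:8
Every vertex has degree 8, so the graph is 8-regular.

Yes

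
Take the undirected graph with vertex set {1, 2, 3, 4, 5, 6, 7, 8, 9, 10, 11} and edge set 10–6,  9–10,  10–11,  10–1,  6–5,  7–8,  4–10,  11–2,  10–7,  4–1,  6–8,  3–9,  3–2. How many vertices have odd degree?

2

Degrees: 1:2, 2:2, 3:2, 4:2, 5:1, 6:3, 7:2, 8:2, 9:2, 10:6, 11:2
Odd-degree vertices: 5, 6.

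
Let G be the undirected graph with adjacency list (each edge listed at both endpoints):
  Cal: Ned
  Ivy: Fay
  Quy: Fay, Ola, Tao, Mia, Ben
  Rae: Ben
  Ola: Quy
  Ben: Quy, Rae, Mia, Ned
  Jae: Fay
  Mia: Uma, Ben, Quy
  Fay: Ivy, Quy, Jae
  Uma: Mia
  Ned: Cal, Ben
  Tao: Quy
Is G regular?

No

Degrees: Cal:1, Ivy:1, Quy:5, Rae:1, Ola:1, Ben:4, Jae:1, Mia:3, Fay:3, Uma:1, Ned:2, Tao:1
Vertex Cal has degree 1 while Quy has degree 5, so the graph is not regular.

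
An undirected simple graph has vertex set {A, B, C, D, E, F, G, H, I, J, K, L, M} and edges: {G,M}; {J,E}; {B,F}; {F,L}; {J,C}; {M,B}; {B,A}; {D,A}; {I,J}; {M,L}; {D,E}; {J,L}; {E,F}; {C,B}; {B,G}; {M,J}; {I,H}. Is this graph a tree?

The graph has 13 vertices and 17 edges.
It splits into 2 components, so it cannot be a tree.

No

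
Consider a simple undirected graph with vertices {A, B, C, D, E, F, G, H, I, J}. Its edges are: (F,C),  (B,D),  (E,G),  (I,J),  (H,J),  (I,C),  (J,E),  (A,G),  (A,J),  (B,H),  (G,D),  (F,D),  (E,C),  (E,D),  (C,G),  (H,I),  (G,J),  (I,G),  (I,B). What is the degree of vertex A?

2

Neighbors of A: G, J.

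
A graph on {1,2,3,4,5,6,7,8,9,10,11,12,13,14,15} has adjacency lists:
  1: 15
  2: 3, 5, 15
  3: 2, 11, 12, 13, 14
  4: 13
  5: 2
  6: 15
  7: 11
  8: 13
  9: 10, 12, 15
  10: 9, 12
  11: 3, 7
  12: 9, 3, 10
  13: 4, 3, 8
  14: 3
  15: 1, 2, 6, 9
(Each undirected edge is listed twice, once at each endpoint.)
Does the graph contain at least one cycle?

Yes

|V| = 15, |E| = 16, number of components = 1.
Since 16 > 15 - 1, a cycle must exist; for instance 12-9-10-12.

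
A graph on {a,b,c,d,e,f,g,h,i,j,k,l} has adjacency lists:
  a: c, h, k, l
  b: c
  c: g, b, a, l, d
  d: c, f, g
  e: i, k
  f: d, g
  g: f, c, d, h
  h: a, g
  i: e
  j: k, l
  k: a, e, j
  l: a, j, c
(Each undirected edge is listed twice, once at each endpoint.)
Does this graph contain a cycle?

The graph has 12 vertices, 16 edges, and 1 connected component.
Since 16 > 12 - 1, a cycle must exist; for instance a-k-j-l-a.

Yes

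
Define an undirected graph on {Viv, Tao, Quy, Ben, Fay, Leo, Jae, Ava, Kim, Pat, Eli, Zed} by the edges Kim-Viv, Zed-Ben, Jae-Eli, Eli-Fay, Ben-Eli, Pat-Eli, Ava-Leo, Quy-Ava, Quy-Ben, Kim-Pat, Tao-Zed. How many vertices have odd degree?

Degrees: Viv:1, Tao:1, Quy:2, Ben:3, Fay:1, Leo:1, Jae:1, Ava:2, Kim:2, Pat:2, Eli:4, Zed:2
Odd-degree vertices: Viv, Tao, Ben, Fay, Leo, Jae.

6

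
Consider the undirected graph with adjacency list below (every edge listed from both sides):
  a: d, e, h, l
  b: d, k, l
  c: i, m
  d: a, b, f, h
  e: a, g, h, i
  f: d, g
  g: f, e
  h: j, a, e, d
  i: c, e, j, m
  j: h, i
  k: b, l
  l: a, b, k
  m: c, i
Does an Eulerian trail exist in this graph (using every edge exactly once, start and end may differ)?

Yes

Degrees: a:4, b:3, c:2, d:4, e:4, f:2, g:2, h:4, i:4, j:2, k:2, l:3, m:2
Odd-degree vertices: b, l (2 total).
The non-isolated vertices are connected and exactly 2 have odd degree, so an Eulerian trail exists (from b to l).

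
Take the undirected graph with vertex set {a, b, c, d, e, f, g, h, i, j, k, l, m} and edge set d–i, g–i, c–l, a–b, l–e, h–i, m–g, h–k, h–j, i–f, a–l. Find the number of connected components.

Component: {a, b, c, e, l}
Component: {d, f, g, h, i, j, k, m}

2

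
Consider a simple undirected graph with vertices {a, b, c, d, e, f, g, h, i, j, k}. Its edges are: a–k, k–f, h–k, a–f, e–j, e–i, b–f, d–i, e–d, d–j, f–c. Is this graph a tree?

The graph has 11 vertices and 11 edges.
It splits into 3 components, so it cannot be a tree.

No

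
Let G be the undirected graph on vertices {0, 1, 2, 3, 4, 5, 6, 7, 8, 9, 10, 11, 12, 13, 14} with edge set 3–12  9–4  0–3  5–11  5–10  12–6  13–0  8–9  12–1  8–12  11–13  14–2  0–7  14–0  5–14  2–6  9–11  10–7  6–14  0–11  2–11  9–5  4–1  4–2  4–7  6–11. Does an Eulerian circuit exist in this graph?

Degrees: 0:5, 1:2, 2:4, 3:2, 4:4, 5:4, 6:4, 7:3, 8:2, 9:4, 10:2, 11:6, 12:4, 13:2, 14:4
Vertices with odd degree: 0, 7. An Eulerian circuit requires all degrees even.

No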